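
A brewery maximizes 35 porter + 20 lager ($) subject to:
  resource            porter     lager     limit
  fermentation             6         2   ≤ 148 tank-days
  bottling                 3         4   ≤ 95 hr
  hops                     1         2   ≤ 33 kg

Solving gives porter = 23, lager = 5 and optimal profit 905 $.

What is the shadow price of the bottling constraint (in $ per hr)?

Binding: fermentation and hops. Non-binding: bottling (6 unused).
Slack constraints have shadow price 0 (complementary slackness).
The binding rows give the dual system: 6·y_fermentation + 1·y_hops = 35 and 2·y_fermentation + 2·y_hops = 20.
→ y_fermentation = 5 and y_hops = 5.
Shadow price of bottling = 0.

0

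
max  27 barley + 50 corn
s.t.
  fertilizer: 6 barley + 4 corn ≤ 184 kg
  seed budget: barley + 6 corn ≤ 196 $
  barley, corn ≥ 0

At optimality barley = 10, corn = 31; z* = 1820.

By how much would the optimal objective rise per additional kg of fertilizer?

3.5

At the optimum: fertilizer uses 184 of 184 (binding); seed budget uses 196 of 196 (binding).
From A_Bᵀ y = c: 6·y_fertilizer + 1·y_seed budget = 27; 4·y_fertilizer + 6·y_seed budget = 50.
This yields shadow prices y_fertilizer = 3.5, y_seed budget = 6.
Shadow price of fertilizer = 3.5.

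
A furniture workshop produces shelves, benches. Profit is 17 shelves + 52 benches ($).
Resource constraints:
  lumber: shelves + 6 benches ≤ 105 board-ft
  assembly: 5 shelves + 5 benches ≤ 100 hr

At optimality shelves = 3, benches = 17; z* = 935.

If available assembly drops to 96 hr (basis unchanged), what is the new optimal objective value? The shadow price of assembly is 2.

Δb = -4, so new z* = 935 + (2)·(-4) = 935 − 8 = 927.

927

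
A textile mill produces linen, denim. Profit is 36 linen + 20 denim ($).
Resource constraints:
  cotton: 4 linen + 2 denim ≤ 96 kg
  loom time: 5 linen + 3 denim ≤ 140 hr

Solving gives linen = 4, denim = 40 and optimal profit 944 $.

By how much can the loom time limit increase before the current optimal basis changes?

Binding constraints: cotton, loom time. The basis is B = [[4,2],[5,3]] with det 2.
Per unit increase in loom time, x* moves by d = (-1, 2).
The basis stays optimal until linen reaches 0; allowable increase = 4 hr.

4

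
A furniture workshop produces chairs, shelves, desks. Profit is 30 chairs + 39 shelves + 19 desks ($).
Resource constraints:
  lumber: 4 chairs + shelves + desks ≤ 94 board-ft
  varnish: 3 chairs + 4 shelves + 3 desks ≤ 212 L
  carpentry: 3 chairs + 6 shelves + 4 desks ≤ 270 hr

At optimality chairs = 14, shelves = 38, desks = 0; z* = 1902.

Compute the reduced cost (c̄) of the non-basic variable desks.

Check each constraint at x*: lumber 94/94 (tight); varnish 194/212 (slack 18); carpentry 270/270 (tight).
By complementary slackness, y = 0 for the non-binding constraint.
The binding rows give the dual system: 4·y_lumber + 3·y_carpentry = 30 and 1·y_lumber + 6·y_carpentry = 39.
Solving: y_lumber = 3, y_carpentry = 6.
Reduced cost of desks: c₃ − yᵀa₃ = 19 − (3·1 + 6·4) = 19 − 27 = -8.

-8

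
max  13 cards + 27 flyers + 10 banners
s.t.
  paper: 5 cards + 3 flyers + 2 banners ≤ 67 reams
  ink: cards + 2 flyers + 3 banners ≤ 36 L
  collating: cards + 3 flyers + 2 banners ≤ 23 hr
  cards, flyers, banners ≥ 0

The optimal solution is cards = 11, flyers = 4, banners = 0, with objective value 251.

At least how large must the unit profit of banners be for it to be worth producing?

18

At the optimum: paper uses 67 of 67 (binding); ink uses 19 of 36 (slack = 17); collating uses 23 of 23 (binding).
By complementary slackness, y = 0 for the non-binding constraint.
The binding rows give the dual system: 5·y_paper + 1·y_collating = 13 and 3·y_paper + 3·y_collating = 27.
This yields shadow prices y_paper = 1, y_collating = 8.
banners enters the basis when its profit ≥ yᵀa₃ = 1·2 + 8·2 = 18.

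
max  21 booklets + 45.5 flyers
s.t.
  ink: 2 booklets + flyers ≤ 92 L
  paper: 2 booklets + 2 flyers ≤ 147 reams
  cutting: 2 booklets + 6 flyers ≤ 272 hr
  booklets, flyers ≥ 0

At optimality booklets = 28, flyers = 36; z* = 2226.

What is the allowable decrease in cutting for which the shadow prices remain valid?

Binding constraints: ink, cutting. The basis is B = [[2,1],[2,6]] with det 10.
Per unit decrease in cutting, x* moves by d = (0.1, -0.2).
The basis stays optimal until flyers reaches 0; allowable decrease = 180 hr.

180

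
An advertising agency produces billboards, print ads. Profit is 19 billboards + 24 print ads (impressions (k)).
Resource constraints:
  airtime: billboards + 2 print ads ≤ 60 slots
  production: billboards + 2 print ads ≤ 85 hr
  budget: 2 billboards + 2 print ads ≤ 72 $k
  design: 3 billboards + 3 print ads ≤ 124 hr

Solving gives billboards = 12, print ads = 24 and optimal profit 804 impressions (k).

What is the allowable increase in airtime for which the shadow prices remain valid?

12

Binding constraints: airtime, budget. The basis is B = [[1,2],[2,2]] with det -2.
Per unit increase in airtime, x* moves by d = (-1, 1).
The basis stays optimal until billboards reaches 0; allowable increase = 12 slots.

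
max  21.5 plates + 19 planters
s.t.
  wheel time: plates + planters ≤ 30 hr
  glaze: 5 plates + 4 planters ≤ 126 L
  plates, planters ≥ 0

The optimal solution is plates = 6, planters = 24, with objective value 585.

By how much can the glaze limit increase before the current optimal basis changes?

Binding constraints: wheel time, glaze. The basis is B = [[1,1],[5,4]] with det -1.
Per unit increase in glaze, x* moves by d = (1, -1).
The basis stays optimal until planters reaches 0; allowable increase = 24 L.

24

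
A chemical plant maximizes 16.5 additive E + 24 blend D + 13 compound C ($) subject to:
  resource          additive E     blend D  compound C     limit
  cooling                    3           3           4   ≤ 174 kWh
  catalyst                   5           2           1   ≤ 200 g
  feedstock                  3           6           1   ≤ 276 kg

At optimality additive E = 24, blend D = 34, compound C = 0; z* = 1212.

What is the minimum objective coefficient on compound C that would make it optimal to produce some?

14.5

Check each constraint at x*: cooling 174/174 (tight); catalyst 188/200 (slack 12); feedstock 276/276 (tight).
Since catalyst is not tight, its dual is 0.
Dual feasibility on the basic columns requires 3·y_cooling + 3·y_feedstock = 16.5, 3·y_cooling + 6·y_feedstock = 24.
This yields shadow prices y_cooling = 3, y_feedstock = 2.5.
compound C enters the basis when its profit ≥ yᵀa₃ = 3·4 + 2.5·1 = 14.5.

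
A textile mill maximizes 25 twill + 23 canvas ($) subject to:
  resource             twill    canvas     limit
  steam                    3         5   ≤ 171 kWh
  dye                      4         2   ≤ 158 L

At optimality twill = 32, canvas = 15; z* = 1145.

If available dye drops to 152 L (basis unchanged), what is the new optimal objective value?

1121

At the optimum: steam uses 171 of 171 (binding); dye uses 158 of 158 (binding).
From A_Bᵀ y = c: 3·y_steam + 4·y_dye = 25; 5·y_steam + 2·y_dye = 23.
This yields shadow prices y_steam = 3, y_dye = 4.
Δz = y_dye·Δb = 4 × (-6) = -24, so new z* = 1145 − 24 = 1121.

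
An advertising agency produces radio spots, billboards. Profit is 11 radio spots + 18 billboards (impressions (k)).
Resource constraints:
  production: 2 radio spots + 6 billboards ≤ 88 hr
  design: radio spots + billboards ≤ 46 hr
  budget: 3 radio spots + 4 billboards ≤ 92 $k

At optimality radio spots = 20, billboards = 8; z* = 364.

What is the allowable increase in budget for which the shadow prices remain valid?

Binding constraints: production, budget. The basis is B = [[2,6],[3,4]] with det -10.
Per unit increase in budget, x* moves by d = (0.6, -0.2).
The basis stays optimal until billboards reaches 0; allowable increase = 40 $k.

40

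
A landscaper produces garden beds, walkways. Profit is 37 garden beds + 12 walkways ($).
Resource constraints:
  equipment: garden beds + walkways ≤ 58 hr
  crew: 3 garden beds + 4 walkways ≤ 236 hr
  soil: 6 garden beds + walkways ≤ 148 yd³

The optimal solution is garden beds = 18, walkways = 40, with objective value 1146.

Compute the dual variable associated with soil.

Binding: equipment and soil. Non-binding: crew (22 unused).
Since crew is not tight, its dual is 0.
From A_Bᵀ y = c: 1·y_equipment + 6·y_soil = 37; 1·y_equipment + 1·y_soil = 12.
→ y_equipment = 7 and y_soil = 5.
Shadow price of soil = 5.

5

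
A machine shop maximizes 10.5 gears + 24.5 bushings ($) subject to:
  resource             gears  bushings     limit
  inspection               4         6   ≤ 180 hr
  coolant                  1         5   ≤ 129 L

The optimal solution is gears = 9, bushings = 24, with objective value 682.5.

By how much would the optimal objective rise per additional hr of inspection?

2

Both inspection and coolant are binding at x*.
The binding rows give the dual system: 4·y_inspection + 1·y_coolant = 10.5 and 6·y_inspection + 5·y_coolant = 24.5.
This yields shadow prices y_inspection = 2, y_coolant = 2.5.
Shadow price of inspection = 2.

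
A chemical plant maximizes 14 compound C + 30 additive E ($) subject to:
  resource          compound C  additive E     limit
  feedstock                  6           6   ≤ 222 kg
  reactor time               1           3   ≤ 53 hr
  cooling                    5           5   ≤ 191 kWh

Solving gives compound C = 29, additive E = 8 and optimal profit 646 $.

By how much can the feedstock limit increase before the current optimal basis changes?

7.2

Binding constraints: feedstock, reactor time. The basis is B = [[6,6],[1,3]] with det 12.
Per unit increase in feedstock, x* moves by d = (0.25, -0.0833).
The basis stays optimal until cooling becomes binding; allowable increase = 7.2 kg.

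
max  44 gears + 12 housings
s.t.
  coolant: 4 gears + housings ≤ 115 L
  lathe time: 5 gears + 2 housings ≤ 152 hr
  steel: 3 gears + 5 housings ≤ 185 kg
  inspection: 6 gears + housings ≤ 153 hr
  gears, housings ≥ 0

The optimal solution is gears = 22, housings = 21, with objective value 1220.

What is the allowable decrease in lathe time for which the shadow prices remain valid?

Binding constraints: lathe time, inspection. The basis is B = [[5,2],[6,1]] with det -7.
Per unit decrease in lathe time, x* moves by d = (0.1429, -0.8571).
The basis stays optimal until housings reaches 0; allowable decrease = 24.5 hr.

24.5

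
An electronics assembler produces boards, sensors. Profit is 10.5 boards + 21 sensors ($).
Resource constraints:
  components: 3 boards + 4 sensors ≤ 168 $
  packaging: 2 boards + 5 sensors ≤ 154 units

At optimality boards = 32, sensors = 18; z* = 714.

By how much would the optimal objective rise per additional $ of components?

At the optimum: components uses 168 of 168 (binding); packaging uses 154 of 154 (binding).
Dual feasibility on the basic columns requires 3·y_components + 2·y_packaging = 10.5, 4·y_components + 5·y_packaging = 21.
Solving: y_components = 1.5, y_packaging = 3.
Shadow price of components = 1.5.

1.5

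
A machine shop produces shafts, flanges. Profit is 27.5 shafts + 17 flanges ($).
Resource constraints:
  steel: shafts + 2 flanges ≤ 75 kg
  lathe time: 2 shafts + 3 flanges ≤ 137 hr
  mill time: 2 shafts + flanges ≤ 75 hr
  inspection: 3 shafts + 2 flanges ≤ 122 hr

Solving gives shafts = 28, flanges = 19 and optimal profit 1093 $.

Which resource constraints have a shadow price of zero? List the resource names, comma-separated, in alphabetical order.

lathe time, steel

steel: 66/75 (slack 9)
lathe time: 113/137 (slack 24)
mill time: 75/75 (binding)
inspection: 122/122 (binding)
By complementary slackness, a constraint with positive slack has shadow price 0 → lathe time, steel.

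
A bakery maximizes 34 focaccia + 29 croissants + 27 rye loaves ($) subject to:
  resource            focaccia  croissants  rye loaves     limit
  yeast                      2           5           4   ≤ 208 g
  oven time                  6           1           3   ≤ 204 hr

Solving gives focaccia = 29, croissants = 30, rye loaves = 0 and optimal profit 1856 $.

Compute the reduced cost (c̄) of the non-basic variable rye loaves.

-5

Both yeast and oven time are binding at x*.
The binding rows give the dual system: 2·y_yeast + 6·y_oven time = 34 and 5·y_yeast + 1·y_oven time = 29.
Solving: y_yeast = 5, y_oven time = 4.
Reduced cost of rye loaves: c₃ − yᵀa₃ = 27 − (5·4 + 4·3) = 27 − 32 = -5.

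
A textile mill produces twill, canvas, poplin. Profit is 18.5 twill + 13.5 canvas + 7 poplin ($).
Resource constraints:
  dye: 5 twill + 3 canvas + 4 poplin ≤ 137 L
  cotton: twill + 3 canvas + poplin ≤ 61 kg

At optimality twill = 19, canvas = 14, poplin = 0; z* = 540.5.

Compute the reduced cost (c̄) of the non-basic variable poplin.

-8

Check each constraint at x*: dye 137/137 (tight); cotton 61/61 (tight).
Dual feasibility on the basic columns requires 5·y_dye + 1·y_cotton = 18.5, 3·y_dye + 3·y_cotton = 13.5.
This yields shadow prices y_dye = 3.5, y_cotton = 1.
Reduced cost of poplin: c₃ − yᵀa₃ = 7 − (3.5·4 + 1·1) = 7 − 15 = -8.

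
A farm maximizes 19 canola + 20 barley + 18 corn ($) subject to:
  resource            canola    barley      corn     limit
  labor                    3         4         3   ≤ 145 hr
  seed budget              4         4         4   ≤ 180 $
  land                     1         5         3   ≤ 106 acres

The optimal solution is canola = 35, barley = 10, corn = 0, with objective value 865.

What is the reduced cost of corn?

-1

Binding: labor and seed budget. Non-binding: land (21 unused).
Since land is not tight, its dual is 0.
The binding rows give the dual system: 3·y_labor + 4·y_seed budget = 19 and 4·y_labor + 4·y_seed budget = 20.
This yields shadow prices y_labor = 1, y_seed budget = 4.
Reduced cost of corn: c₃ − yᵀa₃ = 18 − (1·3 + 4·4) = 18 − 19 = -1.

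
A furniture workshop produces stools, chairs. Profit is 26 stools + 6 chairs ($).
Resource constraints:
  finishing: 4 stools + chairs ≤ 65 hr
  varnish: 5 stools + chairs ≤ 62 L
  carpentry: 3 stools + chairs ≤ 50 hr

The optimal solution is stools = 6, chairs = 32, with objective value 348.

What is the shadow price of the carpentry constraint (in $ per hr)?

2

At the optimum: finishing uses 56 of 65 (slack = 9); varnish uses 62 of 62 (binding); carpentry uses 50 of 50 (binding).
Since finishing is not tight, its dual is 0.
From A_Bᵀ y = c: 5·y_varnish + 3·y_carpentry = 26; 1·y_varnish + 1·y_carpentry = 6.
→ y_varnish = 4 and y_carpentry = 2.
Shadow price of carpentry = 2.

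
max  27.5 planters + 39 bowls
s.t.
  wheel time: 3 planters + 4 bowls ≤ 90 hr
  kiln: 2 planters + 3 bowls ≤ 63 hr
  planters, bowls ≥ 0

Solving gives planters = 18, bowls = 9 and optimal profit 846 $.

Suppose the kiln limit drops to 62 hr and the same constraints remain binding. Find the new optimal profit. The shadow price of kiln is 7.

Δb = -1, so new z* = 846 + (7)·(-1) = 846 − 7 = 839.

839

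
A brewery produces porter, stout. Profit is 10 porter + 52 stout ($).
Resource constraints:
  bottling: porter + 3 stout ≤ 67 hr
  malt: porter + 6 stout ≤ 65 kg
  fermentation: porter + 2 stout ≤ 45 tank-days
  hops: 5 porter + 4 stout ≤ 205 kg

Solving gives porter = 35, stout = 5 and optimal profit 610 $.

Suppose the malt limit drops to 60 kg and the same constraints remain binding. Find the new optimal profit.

Check each constraint at x*: bottling 50/67 (slack 17); malt 65/65 (tight); fermentation 45/45 (tight); hops 195/205 (slack 10).
By complementary slackness, y = 0 for the non-binding constraints.
From A_Bᵀ y = c: 1·y_malt + 1·y_fermentation = 10; 6·y_malt + 2·y_fermentation = 52.
→ y_malt = 8 and y_fermentation = 2.
Δz = y_malt·Δb = 8 × (-5) = -40, so new z* = 610 − 40 = 570.

570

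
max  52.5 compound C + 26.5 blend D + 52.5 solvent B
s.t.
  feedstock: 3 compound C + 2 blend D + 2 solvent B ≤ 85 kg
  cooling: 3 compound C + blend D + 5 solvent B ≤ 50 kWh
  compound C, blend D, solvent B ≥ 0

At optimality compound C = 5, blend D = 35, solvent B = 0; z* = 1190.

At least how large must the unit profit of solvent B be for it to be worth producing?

60.5

Both feedstock and cooling are binding at x*.
Dual feasibility on the basic columns requires 3·y_feedstock + 3·y_cooling = 52.5, 2·y_feedstock + 1·y_cooling = 26.5.
→ y_feedstock = 9 and y_cooling = 8.5.
solvent B enters the basis when its profit ≥ yᵀa₃ = 9·2 + 8.5·5 = 60.5.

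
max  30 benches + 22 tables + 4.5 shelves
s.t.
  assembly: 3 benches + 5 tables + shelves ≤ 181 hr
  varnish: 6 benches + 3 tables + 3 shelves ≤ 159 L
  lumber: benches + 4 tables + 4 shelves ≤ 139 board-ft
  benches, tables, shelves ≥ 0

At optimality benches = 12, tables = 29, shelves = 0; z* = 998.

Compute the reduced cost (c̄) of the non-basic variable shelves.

At the optimum: assembly uses 181 of 181 (binding); varnish uses 159 of 159 (binding); lumber uses 128 of 139 (slack = 11).
Since lumber is not tight, its dual is 0.
From A_Bᵀ y = c: 3·y_assembly + 6·y_varnish = 30; 5·y_assembly + 3·y_varnish = 22.
Solving: y_assembly = 2, y_varnish = 4.
Reduced cost of shelves: c₃ − yᵀa₃ = 4.5 − (2·1 + 4·3) = 4.5 − 14 = -9.5.

-9.5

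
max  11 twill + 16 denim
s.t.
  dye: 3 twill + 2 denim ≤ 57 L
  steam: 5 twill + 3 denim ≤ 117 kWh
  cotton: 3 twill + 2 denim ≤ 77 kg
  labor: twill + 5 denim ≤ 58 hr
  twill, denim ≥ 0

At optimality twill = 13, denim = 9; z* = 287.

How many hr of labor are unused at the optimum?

0

labor used = 1·13 + 5·9 = 58; slack = 58 − 58 = 0.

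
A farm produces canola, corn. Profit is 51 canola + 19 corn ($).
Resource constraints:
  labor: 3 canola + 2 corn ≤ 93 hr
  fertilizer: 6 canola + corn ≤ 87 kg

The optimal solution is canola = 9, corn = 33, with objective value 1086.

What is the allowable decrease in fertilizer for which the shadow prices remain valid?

40.5

Binding constraints: labor, fertilizer. The basis is B = [[3,2],[6,1]] with det -9.
Per unit decrease in fertilizer, x* moves by d = (-0.2222, 0.3333).
The basis stays optimal until canola reaches 0; allowable decrease = 40.5 kg.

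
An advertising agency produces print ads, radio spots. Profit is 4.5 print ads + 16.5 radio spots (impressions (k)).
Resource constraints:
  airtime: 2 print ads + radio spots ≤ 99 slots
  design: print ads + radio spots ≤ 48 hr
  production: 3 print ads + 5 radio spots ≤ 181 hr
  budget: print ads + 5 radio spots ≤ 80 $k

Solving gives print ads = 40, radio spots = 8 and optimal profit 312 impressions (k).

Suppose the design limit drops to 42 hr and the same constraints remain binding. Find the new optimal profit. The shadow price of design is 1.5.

Δb = -6, so new z* = 312 + (1.5)·(-6) = 312 − 9 = 303.

303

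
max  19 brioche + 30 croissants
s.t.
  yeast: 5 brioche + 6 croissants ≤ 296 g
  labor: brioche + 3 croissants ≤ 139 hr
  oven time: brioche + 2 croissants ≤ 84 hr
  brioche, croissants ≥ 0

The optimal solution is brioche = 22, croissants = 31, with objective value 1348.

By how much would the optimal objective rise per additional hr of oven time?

9

At the optimum: yeast uses 296 of 296 (binding); labor uses 115 of 139 (slack = 24); oven time uses 84 of 84 (binding).
By complementary slackness, y = 0 for the non-binding constraint.
The binding rows give the dual system: 5·y_yeast + 1·y_oven time = 19 and 6·y_yeast + 2·y_oven time = 30.
Solving: y_yeast = 2, y_oven time = 9.
Shadow price of oven time = 9.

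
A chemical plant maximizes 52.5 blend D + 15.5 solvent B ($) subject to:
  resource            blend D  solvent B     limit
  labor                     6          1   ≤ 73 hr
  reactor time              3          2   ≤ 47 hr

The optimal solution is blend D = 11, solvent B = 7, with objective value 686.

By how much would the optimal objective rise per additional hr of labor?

6.5

Both labor and reactor time are binding at x*.
The binding rows give the dual system: 6·y_labor + 3·y_reactor time = 52.5 and 1·y_labor + 2·y_reactor time = 15.5.
→ y_labor = 6.5 and y_reactor time = 4.5.
Shadow price of labor = 6.5.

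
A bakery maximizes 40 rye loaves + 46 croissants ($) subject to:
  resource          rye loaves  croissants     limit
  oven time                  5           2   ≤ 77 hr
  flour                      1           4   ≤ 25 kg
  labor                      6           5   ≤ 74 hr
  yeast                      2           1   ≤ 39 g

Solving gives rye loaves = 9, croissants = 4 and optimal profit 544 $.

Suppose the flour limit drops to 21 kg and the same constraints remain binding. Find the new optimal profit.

528

At the optimum: oven time uses 53 of 77 (slack = 24); flour uses 25 of 25 (binding); labor uses 74 of 74 (binding); yeast uses 22 of 39 (slack = 17).
By complementary slackness, y = 0 for the non-binding constraints.
The binding rows give the dual system: 1·y_flour + 6·y_labor = 40 and 4·y_flour + 5·y_labor = 46.
Solving: y_flour = 4, y_labor = 6.
Δz = y_flour·Δb = 4 × (-4) = -16, so new z* = 544 − 16 = 528.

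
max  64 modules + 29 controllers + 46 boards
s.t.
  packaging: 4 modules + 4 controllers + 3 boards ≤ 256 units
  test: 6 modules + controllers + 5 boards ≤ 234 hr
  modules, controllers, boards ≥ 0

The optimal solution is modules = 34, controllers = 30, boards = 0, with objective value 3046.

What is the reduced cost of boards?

At the optimum: packaging uses 256 of 256 (binding); test uses 234 of 234 (binding).
The binding rows give the dual system: 4·y_packaging + 6·y_test = 64 and 4·y_packaging + 1·y_test = 29.
Solving: y_packaging = 5.5, y_test = 7.
Reduced cost of boards: c₃ − yᵀa₃ = 46 − (5.5·3 + 7·5) = 46 − 51.5 = -5.5.

-5.5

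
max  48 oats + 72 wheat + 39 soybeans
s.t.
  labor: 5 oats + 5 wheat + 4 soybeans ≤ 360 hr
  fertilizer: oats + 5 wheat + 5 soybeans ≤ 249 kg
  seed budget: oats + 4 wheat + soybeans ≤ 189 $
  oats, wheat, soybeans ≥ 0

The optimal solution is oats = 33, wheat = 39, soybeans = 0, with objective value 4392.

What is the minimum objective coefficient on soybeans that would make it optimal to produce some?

At the optimum: labor uses 360 of 360 (binding); fertilizer uses 228 of 249 (slack = 21); seed budget uses 189 of 189 (binding).
Since fertilizer is not tight, its dual is 0.
Dual feasibility on the basic columns requires 5·y_labor + 1·y_seed budget = 48, 5·y_labor + 4·y_seed budget = 72.
This yields shadow prices y_labor = 8, y_seed budget = 8.
soybeans enters the basis when its profit ≥ yᵀa₃ = 8·4 + 8·1 = 40.

40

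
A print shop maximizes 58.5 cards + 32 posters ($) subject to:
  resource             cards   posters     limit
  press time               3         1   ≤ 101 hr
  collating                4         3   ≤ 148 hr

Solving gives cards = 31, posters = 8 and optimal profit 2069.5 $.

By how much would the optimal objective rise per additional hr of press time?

9.5

Check each constraint at x*: press time 101/101 (tight); collating 148/148 (tight).
The binding rows give the dual system: 3·y_press time + 4·y_collating = 58.5 and 1·y_press time + 3·y_collating = 32.
This yields shadow prices y_press time = 9.5, y_collating = 7.5.
Shadow price of press time = 9.5.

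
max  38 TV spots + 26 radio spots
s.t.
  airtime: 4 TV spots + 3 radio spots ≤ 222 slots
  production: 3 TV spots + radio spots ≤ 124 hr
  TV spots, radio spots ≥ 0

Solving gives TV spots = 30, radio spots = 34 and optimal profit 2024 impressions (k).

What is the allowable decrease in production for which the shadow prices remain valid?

Binding constraints: airtime, production. The basis is B = [[4,3],[3,1]] with det -5.
Per unit decrease in production, x* moves by d = (-0.6, 0.8).
The basis stays optimal until TV spots reaches 0; allowable decrease = 50 hr.

50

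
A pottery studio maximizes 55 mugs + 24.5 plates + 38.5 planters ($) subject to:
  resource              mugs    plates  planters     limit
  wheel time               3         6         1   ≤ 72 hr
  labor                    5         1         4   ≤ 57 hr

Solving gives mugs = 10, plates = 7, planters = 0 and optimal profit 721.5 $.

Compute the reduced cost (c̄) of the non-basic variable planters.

-2

At the optimum: wheel time uses 72 of 72 (binding); labor uses 57 of 57 (binding).
The binding rows give the dual system: 3·y_wheel time + 5·y_labor = 55 and 6·y_wheel time + 1·y_labor = 24.5.
Solving: y_wheel time = 2.5, y_labor = 9.5.
Reduced cost of planters: c₃ − yᵀa₃ = 38.5 − (2.5·1 + 9.5·4) = 38.5 − 40.5 = -2.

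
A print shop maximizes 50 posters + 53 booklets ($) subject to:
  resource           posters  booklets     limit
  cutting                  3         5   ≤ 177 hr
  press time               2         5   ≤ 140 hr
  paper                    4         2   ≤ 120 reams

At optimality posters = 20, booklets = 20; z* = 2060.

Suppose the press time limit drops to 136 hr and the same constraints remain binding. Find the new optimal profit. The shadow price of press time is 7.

2032

Δb = -4, so new z* = 2060 + (7)·(-4) = 2060 − 28 = 2032.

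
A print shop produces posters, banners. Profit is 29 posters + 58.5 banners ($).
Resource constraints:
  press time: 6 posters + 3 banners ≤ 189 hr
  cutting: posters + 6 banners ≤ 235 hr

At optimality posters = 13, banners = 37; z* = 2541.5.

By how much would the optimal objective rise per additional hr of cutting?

Both press time and cutting are binding at x*.
From A_Bᵀ y = c: 6·y_press time + 1·y_cutting = 29; 3·y_press time + 6·y_cutting = 58.5.
Solving: y_press time = 3.5, y_cutting = 8.
Shadow price of cutting = 8.

8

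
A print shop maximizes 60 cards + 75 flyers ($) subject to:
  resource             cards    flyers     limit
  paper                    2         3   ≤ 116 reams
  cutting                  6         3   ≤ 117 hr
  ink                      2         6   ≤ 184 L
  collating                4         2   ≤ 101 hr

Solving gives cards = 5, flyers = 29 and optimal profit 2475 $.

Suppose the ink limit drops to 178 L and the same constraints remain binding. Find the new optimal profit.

At the optimum: paper uses 97 of 116 (slack = 19); cutting uses 117 of 117 (binding); ink uses 184 of 184 (binding); collating uses 78 of 101 (slack = 23).
Slack constraints have shadow price 0 (complementary slackness).
The binding rows give the dual system: 6·y_cutting + 2·y_ink = 60 and 3·y_cutting + 6·y_ink = 75.
This yields shadow prices y_cutting = 7, y_ink = 9.
Δz = y_ink·Δb = 9 × (-6) = -54, so new z* = 2475 − 54 = 2421.

2421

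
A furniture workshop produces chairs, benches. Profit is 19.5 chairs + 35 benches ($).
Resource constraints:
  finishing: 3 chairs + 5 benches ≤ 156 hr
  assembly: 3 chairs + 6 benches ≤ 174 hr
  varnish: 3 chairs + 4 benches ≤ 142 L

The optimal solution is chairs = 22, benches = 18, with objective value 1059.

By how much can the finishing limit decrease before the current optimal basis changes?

Binding constraints: finishing, assembly. The basis is B = [[3,5],[3,6]] with det 3.
Per unit decrease in finishing, x* moves by d = (-2, 1).
The basis stays optimal until chairs reaches 0; allowable decrease = 11 hr.

11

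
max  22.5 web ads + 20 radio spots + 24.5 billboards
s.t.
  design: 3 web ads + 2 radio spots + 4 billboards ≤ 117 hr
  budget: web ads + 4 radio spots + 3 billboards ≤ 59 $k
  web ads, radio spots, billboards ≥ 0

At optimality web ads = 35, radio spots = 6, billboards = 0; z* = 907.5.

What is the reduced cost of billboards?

Both design and budget are binding at x*.
The binding rows give the dual system: 3·y_design + 1·y_budget = 22.5 and 2·y_design + 4·y_budget = 20.
This yields shadow prices y_design = 7, y_budget = 1.5.
Reduced cost of billboards: c₃ − yᵀa₃ = 24.5 − (7·4 + 1.5·3) = 24.5 − 32.5 = -8.

-8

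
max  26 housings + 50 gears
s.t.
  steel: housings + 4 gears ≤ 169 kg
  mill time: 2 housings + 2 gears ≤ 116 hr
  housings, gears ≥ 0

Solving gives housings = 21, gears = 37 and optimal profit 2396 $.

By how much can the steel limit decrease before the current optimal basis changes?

111

Binding constraints: steel, mill time. The basis is B = [[1,4],[2,2]] with det -6.
Per unit decrease in steel, x* moves by d = (0.3333, -0.3333).
The basis stays optimal until gears reaches 0; allowable decrease = 111 kg.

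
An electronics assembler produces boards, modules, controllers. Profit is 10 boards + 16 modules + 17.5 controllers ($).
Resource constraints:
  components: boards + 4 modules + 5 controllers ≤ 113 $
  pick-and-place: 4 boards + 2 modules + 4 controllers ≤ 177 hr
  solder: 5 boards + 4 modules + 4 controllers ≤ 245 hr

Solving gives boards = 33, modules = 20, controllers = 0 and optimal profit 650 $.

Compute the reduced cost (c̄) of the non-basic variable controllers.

-1

Binding: components and solder. Non-binding: pick-and-place (5 unused).
Slack constraints have shadow price 0 (complementary slackness).
From A_Bᵀ y = c: 1·y_components + 5·y_solder = 10; 4·y_components + 4·y_solder = 16.
Solving: y_components = 2.5, y_solder = 1.5.
Reduced cost of controllers: c₃ − yᵀa₃ = 17.5 − (2.5·5 + 1.5·4) = 17.5 − 18.5 = -1.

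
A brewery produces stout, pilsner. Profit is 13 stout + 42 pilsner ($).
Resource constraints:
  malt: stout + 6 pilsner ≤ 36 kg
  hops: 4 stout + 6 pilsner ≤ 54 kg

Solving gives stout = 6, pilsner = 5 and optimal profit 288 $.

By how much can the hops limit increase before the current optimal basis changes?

Binding constraints: malt, hops. The basis is B = [[1,6],[4,6]] with det -18.
Per unit increase in hops, x* moves by d = (0.3333, -0.0556).
The basis stays optimal until pilsner reaches 0; allowable increase = 90 kg.

90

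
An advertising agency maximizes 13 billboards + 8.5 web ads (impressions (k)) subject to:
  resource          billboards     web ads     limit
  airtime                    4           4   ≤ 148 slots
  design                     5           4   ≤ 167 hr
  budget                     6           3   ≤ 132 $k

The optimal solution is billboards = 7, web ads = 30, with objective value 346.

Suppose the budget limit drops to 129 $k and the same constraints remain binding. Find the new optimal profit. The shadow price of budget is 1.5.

Δb = -3, so new z* = 346 + (1.5)·(-3) = 346 − 4.5 = 341.5.

341.5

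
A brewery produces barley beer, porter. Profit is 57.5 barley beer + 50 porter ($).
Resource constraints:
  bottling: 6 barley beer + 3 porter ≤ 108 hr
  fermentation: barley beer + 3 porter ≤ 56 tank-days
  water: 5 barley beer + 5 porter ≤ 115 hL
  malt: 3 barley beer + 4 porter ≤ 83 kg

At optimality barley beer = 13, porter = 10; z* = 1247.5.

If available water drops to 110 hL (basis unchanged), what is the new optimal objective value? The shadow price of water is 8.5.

1205

Δb = -5, so new z* = 1247.5 + (8.5)·(-5) = 1247.5 − 42.5 = 1205.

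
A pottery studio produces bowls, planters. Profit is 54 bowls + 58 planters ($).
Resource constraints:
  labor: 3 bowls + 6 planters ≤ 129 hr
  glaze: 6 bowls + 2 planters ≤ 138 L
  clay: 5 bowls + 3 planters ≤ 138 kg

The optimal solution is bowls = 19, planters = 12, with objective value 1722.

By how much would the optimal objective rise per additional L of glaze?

5

At the optimum: labor uses 129 of 129 (binding); glaze uses 138 of 138 (binding); clay uses 131 of 138 (slack = 7).
Since clay is not tight, its dual is 0.
From A_Bᵀ y = c: 3·y_labor + 6·y_glaze = 54; 6·y_labor + 2·y_glaze = 58.
This yields shadow prices y_labor = 8, y_glaze = 5.
Shadow price of glaze = 5.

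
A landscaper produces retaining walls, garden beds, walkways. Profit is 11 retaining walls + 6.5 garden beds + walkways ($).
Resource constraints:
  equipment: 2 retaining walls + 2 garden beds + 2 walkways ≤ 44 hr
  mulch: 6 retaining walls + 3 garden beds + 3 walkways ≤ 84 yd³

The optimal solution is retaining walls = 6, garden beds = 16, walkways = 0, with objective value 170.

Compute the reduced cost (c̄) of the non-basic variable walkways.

-5.5

At the optimum: equipment uses 44 of 44 (binding); mulch uses 84 of 84 (binding).
Dual feasibility on the basic columns requires 2·y_equipment + 6·y_mulch = 11, 2·y_equipment + 3·y_mulch = 6.5.
Solving: y_equipment = 1, y_mulch = 1.5.
Reduced cost of walkways: c₃ − yᵀa₃ = 1 − (1·2 + 1.5·3) = 1 − 6.5 = -5.5.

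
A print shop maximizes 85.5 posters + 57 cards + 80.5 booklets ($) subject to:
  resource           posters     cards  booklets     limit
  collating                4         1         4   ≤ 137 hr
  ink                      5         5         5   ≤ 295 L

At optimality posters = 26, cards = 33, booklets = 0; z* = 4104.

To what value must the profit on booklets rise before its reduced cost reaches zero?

85.5

Check each constraint at x*: collating 137/137 (tight); ink 295/295 (tight).
From A_Bᵀ y = c: 4·y_collating + 5·y_ink = 85.5; 1·y_collating + 5·y_ink = 57.
→ y_collating = 9.5 and y_ink = 9.5.
booklets enters the basis when its profit ≥ yᵀa₃ = 9.5·4 + 9.5·5 = 85.5.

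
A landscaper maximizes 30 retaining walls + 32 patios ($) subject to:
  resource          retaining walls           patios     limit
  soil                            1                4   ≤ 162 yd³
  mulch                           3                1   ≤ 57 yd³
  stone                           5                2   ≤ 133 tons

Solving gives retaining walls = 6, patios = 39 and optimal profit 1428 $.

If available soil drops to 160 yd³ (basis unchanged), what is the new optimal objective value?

Binding: soil and mulch. Non-binding: stone (25 unused).
Since stone is not tight, its dual is 0.
From A_Bᵀ y = c: 1·y_soil + 3·y_mulch = 30; 4·y_soil + 1·y_mulch = 32.
This yields shadow prices y_soil = 6, y_mulch = 8.
Δz = y_soil·Δb = 6 × (-2) = -12, so new z* = 1428 − 12 = 1416.

1416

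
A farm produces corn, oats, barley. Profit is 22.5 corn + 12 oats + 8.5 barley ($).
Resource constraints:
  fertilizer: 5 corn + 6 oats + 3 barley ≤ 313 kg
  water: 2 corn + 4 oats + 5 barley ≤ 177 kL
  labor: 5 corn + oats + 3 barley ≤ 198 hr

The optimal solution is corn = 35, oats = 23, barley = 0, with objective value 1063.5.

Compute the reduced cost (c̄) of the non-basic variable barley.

-5

Check each constraint at x*: fertilizer 313/313 (tight); water 162/177 (slack 15); labor 198/198 (tight).
Slack constraints have shadow price 0 (complementary slackness).
From A_Bᵀ y = c: 5·y_fertilizer + 5·y_labor = 22.5; 6·y_fertilizer + 1·y_labor = 12.
Solving: y_fertilizer = 1.5, y_labor = 3.
Reduced cost of barley: c₃ − yᵀa₃ = 8.5 − (1.5·3 + 3·3) = 8.5 − 13.5 = -5.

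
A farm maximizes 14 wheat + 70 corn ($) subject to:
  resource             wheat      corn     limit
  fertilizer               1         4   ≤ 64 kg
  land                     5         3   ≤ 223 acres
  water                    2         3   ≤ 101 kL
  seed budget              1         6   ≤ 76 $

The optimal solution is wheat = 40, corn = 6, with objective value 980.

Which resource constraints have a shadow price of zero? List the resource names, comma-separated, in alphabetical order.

fertilizer: 64/64 (binding)
land: 218/223 (slack 5)
water: 98/101 (slack 3)
seed budget: 76/76 (binding)
By complementary slackness, a constraint with positive slack has shadow price 0 → land, water.

land, water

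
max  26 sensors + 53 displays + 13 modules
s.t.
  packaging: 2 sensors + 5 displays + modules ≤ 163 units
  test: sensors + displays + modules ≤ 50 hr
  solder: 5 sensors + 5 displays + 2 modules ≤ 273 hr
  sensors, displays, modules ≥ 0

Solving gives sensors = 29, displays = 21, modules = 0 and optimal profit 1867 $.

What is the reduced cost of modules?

Binding: packaging and test. Non-binding: solder (23 unused).
Slack constraints have shadow price 0 (complementary slackness).
From A_Bᵀ y = c: 2·y_packaging + 1·y_test = 26; 5·y_packaging + 1·y_test = 53.
→ y_packaging = 9 and y_test = 8.
Reduced cost of modules: c₃ − yᵀa₃ = 13 − (9·1 + 8·1) = 13 − 17 = -4.

-4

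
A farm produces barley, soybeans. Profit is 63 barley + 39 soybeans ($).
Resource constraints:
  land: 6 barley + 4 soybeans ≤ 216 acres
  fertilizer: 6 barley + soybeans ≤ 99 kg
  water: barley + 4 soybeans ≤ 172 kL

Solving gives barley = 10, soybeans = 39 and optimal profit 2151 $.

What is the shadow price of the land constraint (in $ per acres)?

At the optimum: land uses 216 of 216 (binding); fertilizer uses 99 of 99 (binding); water uses 166 of 172 (slack = 6).
By complementary slackness, y = 0 for the non-binding constraint.
Dual feasibility on the basic columns requires 6·y_land + 6·y_fertilizer = 63, 4·y_land + 1·y_fertilizer = 39.
Solving: y_land = 9.5, y_fertilizer = 1.
Shadow price of land = 9.5.

9.5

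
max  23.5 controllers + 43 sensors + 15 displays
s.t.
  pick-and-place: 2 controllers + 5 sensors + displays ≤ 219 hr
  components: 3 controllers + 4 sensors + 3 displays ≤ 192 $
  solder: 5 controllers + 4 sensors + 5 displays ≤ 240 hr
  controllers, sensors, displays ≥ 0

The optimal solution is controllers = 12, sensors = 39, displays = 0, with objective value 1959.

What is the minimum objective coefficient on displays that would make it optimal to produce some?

18.5

Check each constraint at x*: pick-and-place 219/219 (tight); components 192/192 (tight); solder 216/240 (slack 24).
Slack constraints have shadow price 0 (complementary slackness).
From A_Bᵀ y = c: 2·y_pick-and-place + 3·y_components = 23.5; 5·y_pick-and-place + 4·y_components = 43.
Solving: y_pick-and-place = 5, y_components = 4.5.
displays enters the basis when its profit ≥ yᵀa₃ = 5·1 + 4.5·3 = 18.5.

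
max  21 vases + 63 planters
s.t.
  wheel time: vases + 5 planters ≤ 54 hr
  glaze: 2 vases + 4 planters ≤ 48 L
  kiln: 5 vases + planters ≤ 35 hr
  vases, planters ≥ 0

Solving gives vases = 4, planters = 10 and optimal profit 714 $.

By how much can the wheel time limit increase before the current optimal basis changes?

Binding constraints: wheel time, glaze. The basis is B = [[1,5],[2,4]] with det -6.
Per unit increase in wheel time, x* moves by d = (-0.6667, 0.3333).
The basis stays optimal until vases reaches 0; allowable increase = 6 hr.

6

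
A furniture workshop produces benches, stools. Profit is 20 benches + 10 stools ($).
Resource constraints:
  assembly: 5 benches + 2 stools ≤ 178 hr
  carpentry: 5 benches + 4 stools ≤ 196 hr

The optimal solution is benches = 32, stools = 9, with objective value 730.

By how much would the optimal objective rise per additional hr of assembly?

Both assembly and carpentry are binding at x*.
From A_Bᵀ y = c: 5·y_assembly + 5·y_carpentry = 20; 2·y_assembly + 4·y_carpentry = 10.
→ y_assembly = 3 and y_carpentry = 1.
Shadow price of assembly = 3.

3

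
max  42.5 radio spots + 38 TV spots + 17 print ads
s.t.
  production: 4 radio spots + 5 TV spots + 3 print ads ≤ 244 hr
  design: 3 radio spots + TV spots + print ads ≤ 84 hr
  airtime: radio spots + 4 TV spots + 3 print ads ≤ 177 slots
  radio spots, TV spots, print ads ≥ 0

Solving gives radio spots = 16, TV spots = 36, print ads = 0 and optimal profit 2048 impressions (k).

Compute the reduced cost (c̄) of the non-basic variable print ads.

Binding: production and design. Non-binding: airtime (17 unused).
Since airtime is not tight, its dual is 0.
Dual feasibility on the basic columns requires 4·y_production + 3·y_design = 42.5, 5·y_production + 1·y_design = 38.
Solving: y_production = 6.5, y_design = 5.5.
Reduced cost of print ads: c₃ − yᵀa₃ = 17 − (6.5·3 + 5.5·1) = 17 − 25 = -8.

-8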